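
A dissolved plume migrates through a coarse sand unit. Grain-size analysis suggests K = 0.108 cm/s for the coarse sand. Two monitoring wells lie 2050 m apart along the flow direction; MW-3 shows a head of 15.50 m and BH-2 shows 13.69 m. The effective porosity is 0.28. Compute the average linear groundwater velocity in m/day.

0.294

Convert K: 0.108 cm/s × 864 = 93.31 m/day.
Hydraulic gradient i = (15.50 − 13.69) / 2050 = 1.81 / 2050 = 0.0008829.
Darcy flux q = K · i = 93.31 × 0.0008829 = 0.08239 m/day.
Seepage velocity v = q / n_e = 0.08239 / 0.28 = 0.2942 m/day.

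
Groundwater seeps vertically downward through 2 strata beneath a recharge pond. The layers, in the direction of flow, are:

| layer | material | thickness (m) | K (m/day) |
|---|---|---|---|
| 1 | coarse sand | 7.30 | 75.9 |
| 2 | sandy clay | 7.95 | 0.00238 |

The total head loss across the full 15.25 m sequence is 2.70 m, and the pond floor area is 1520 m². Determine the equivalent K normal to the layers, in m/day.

Flow is perpendicular to layering, so the layers act in series and the equivalent K is the thickness-weighted harmonic mean.
Total thickness L = 7.30 + 7.95 = 15.25 m.
Σ(b_i/K_i) = 7.30/75.9 + 7.95/0.00238 = 3340 d.
K_eq = L / Σ(b_i/K_i) = 15.25 / 3340 = 0.004565 m/day.

0.00457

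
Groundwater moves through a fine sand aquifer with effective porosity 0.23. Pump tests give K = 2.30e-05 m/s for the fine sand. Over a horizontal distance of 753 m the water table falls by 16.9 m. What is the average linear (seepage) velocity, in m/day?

Convert K: 2.30e-05 m/s × 86400 = 1.987 m/day.
Hydraulic gradient i = Δh / L = 16.9 / 753 = 0.02244.
Darcy flux q = K · i = 1.987 × 0.02244 = 0.04460 m/day.
Seepage velocity v = q / n_e = 0.04460 / 0.23 = 0.1939 m/day.

0.194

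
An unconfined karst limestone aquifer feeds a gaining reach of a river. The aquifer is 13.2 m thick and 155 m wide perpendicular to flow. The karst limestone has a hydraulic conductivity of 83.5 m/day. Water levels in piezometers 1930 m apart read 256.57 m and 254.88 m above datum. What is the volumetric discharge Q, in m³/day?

150

Cross-sectional area A = 155 × 13.2 = 2046 m².
Hydraulic gradient i = (256.57 − 254.88) / 1930 = 1.69 / 1930 = 0.0008756.
Darcy's law: Q = K · A · i = 83.50 × 2046 × 0.0008756 = 149.6 m³/day.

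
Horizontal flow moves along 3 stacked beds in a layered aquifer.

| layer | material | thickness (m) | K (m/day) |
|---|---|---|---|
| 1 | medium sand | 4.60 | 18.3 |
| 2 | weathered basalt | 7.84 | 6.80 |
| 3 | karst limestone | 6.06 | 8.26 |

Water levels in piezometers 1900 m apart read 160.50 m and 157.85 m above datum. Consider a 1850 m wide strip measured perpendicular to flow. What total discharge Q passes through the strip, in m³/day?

Flow is parallel to layering, so each bed carries its own Darcy discharge and the transmissivities add.
Σ(K_i·b_i) = 18.3×4.60 + 6.80×7.84 + 8.26×6.06 = 187.5 m²/day.
Hydraulic gradient i = (160.50 − 157.85) / 1900 = 2.65 / 1900 = 0.001395.
Q = Σ(K_i·b_i) · W · i = 187.5 × 1850 × 0.001395 = 483.9 m³/day.

484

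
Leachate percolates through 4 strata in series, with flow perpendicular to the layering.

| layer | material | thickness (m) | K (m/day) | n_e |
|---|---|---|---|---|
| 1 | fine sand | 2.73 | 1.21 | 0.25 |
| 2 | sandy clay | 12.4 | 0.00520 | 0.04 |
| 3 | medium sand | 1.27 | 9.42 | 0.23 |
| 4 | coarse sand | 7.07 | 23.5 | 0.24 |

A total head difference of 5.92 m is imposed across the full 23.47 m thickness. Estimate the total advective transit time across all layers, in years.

3.50

With flow normal to the layers, continuity requires the same specific discharge q through every layer.
Σ(b_i/K_i) = 2.73/1.21 + 12.4/0.00520 + 1.27/9.42 + 7.07/23.5 = 2387 d.
q = Δh / Σ(b_i/K_i) = 5.92 / 2387 = 0.002480 m/day.
In each layer the seepage velocity is v_i = q/n_i, so the layer transit time is t_i = b_i·n_i / q:
  layer 1 (fine sand): t_1 = 2.73 × 0.25 / 0.002480 = 275.2 d
  layer 2 (sandy clay): t_2 = 12.4 × 0.04 / 0.002480 = 200.0 d
  layer 3 (medium sand): t_3 = 1.27 × 0.23 / 0.002480 = 117.8 d
  layer 4 (coarse sand): t_4 = 7.07 × 0.24 / 0.002480 = 684.3 d
Total t = Σ t_i = 1277 days = 3.497 years.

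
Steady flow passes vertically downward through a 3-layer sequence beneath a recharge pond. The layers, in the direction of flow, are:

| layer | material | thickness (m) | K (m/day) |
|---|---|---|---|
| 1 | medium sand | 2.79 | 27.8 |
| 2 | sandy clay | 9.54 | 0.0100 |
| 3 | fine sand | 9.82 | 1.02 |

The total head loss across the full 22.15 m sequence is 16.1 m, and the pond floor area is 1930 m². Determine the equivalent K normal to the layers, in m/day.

Flow is perpendicular to layering, so the layers act in series and the equivalent K is the thickness-weighted harmonic mean.
Total thickness L = 2.79 + 9.54 + 9.82 = 22.15 m.
Σ(b_i/K_i) = 2.79/27.8 + 9.54/0.0100 + 9.82/1.02 = 963.7 d.
K_eq = L / Σ(b_i/K_i) = 22.15 / 963.7 = 0.02298 m/day.

0.0230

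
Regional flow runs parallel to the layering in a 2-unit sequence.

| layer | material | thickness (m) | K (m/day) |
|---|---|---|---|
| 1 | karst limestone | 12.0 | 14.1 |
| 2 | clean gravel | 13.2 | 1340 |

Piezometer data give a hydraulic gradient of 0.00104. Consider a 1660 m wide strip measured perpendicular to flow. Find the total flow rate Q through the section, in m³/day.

30800

Flow is parallel to layering, so each bed carries its own Darcy discharge and the transmissivities add.
Σ(K_i·b_i) = 14.1×12.0 + 1340×13.2 = 17857 m²/day.
Hydraulic gradient i = 0.00104.
Q = Σ(K_i·b_i) · W · i = 17857 × 1660 × 0.001040 = 30829 m³/day.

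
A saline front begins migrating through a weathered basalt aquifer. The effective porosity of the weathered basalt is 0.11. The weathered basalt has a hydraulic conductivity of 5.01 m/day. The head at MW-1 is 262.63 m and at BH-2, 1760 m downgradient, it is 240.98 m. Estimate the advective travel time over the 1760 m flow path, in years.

Hydraulic gradient i = (262.63 − 240.98) / 1760 = 21.65 / 1760 = 0.01230.
Darcy flux q = K · i = 5.010 × 0.01230 = 0.06163 m/day.
Seepage velocity v = q / n_e = 0.06163 / 0.11 = 0.5603 m/day.
Travel time t = L / v = 1760 / 0.5603 = 3141 days = 8.601 years.

8.60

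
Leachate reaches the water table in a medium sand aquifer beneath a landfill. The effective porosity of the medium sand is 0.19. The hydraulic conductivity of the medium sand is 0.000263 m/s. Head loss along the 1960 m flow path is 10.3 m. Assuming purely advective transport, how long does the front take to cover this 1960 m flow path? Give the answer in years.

8.54

Convert K: 0.000263 m/s × 86400 = 22.72 m/day.
Hydraulic gradient i = Δh / L = 10.3 / 1960 = 0.005255.
Darcy flux q = K · i = 22.72 × 0.005255 = 0.1194 m/day.
Seepage velocity v = q / n_e = 0.1194 / 0.19 = 0.6285 m/day.
Travel time t = L / v = 1960 / 0.6285 = 3119 days = 8.538 years.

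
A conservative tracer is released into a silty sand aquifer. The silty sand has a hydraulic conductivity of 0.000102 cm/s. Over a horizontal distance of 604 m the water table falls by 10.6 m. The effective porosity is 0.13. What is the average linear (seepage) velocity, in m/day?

Convert K: 0.000102 cm/s × 864 = 0.08813 m/day.
Hydraulic gradient i = Δh / L = 10.6 / 604 = 0.01755.
Darcy flux q = K · i = 0.08813 × 0.01755 = 0.001547 m/day.
Seepage velocity v = q / n_e = 0.001547 / 0.13 = 0.01190 m/day.

0.0119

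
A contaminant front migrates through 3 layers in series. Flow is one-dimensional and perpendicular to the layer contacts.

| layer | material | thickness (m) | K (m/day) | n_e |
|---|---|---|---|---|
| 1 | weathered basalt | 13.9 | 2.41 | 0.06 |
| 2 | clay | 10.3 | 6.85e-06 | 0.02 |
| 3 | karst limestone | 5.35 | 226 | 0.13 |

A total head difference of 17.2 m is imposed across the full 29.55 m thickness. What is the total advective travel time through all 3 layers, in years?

415

With flow normal to the layers, continuity requires the same specific discharge q through every layer.
Σ(b_i/K_i) = 13.9/2.41 + 10.3/6.85e-06 + 5.35/226 = 1.504e+06 d.
q = Δh / Σ(b_i/K_i) = 17.2 / 1.504e+06 = 1.144e-05 m/day.
In each layer the seepage velocity is v_i = q/n_i, so the layer transit time is t_i = b_i·n_i / q:
  layer 1 (weathered basalt): t_1 = 13.9 × 0.06 / 1.144e-05 = 72910 d
  layer 2 (clay): t_2 = 10.3 × 0.02 / 1.144e-05 = 18009 d
  layer 3 (karst limestone): t_3 = 5.35 × 0.13 / 1.144e-05 = 60802 d
Total t = Σ t_i = 1.517e+05 days = 415.4 years.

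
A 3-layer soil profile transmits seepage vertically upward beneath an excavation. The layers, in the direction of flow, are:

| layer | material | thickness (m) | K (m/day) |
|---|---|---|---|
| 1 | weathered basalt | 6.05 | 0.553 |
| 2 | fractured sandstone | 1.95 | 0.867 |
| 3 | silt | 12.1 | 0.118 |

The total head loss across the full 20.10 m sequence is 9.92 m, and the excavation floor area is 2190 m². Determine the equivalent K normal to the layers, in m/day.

Flow is perpendicular to layering, so the layers act in series and the equivalent K is the thickness-weighted harmonic mean.
Total thickness L = 6.05 + 1.95 + 12.1 = 20.10 m.
Σ(b_i/K_i) = 6.05/0.553 + 1.95/0.867 + 12.1/0.118 = 115.7 d.
K_eq = L / Σ(b_i/K_i) = 20.10 / 115.7 = 0.1737 m/day.

0.174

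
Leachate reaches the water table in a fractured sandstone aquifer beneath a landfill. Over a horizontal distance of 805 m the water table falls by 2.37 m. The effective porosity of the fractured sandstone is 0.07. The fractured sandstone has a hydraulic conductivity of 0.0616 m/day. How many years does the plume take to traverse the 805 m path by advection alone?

Hydraulic gradient i = Δh / L = 2.37 / 805 = 0.002944.
Darcy flux q = K · i = 0.06160 × 0.002944 = 0.0001814 m/day.
Seepage velocity v = q / n_e = 0.0001814 / 0.07 = 0.002591 m/day.
Travel time t = L / v = 805 / 0.002591 = 3.107e+05 days = 850.7 years.

851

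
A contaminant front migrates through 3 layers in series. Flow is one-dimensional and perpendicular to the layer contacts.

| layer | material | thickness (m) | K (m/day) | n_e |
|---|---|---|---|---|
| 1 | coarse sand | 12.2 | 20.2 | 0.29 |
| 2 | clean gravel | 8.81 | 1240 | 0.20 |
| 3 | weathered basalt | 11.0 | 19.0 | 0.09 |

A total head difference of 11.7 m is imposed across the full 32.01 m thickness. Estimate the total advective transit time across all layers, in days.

0.640

With flow normal to the layers, continuity requires the same specific discharge q through every layer.
Σ(b_i/K_i) = 12.2/20.2 + 8.81/1240 + 11.0/19.0 = 1.190 d.
q = Δh / Σ(b_i/K_i) = 11.7 / 1.190 = 9.832 m/day.
In each layer the seepage velocity is v_i = q/n_i, so the layer transit time is t_i = b_i·n_i / q:
  layer 1 (coarse sand): t_1 = 12.2 × 0.29 / 9.832 = 0.3599 d
  layer 2 (clean gravel): t_2 = 8.81 × 0.20 / 9.832 = 0.1792 d
  layer 3 (weathered basalt): t_3 = 11.0 × 0.09 / 9.832 = 0.1007 d
Total t = Σ t_i = 0.6398 days.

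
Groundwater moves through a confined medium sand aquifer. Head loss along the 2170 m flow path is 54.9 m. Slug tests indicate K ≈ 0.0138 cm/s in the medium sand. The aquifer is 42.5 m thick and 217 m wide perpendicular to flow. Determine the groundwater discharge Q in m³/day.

Convert K: 0.0138 cm/s × 864 = 11.92 m/day.
Cross-sectional area A = 217 × 42.5 = 9222 m².
Hydraulic gradient i = Δh / L = 54.9 / 2170 = 0.02530.
Darcy's law: Q = K · A · i = 11.92 × 9222 × 0.02530 = 2782 m³/day.

2780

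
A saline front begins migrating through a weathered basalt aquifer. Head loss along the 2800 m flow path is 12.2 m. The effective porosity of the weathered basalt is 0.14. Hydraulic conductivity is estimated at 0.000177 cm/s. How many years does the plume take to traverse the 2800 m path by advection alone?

Convert K: 0.000177 cm/s × 864 = 0.1529 m/day.
Hydraulic gradient i = Δh / L = 12.2 / 2800 = 0.004357.
Darcy flux q = K · i = 0.1529 × 0.004357 = 0.0006663 m/day.
Seepage velocity v = q / n_e = 0.0006663 / 0.14 = 0.004759 m/day.
Travel time t = L / v = 2800 / 0.004759 = 5.883e+05 days = 1611 years.

1610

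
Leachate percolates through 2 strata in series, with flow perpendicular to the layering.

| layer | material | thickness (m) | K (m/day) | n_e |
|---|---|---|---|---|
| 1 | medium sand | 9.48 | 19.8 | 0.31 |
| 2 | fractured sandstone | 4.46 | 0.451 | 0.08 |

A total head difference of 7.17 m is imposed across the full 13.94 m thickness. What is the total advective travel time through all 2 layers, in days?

4.77

With flow normal to the layers, continuity requires the same specific discharge q through every layer.
Σ(b_i/K_i) = 9.48/19.8 + 4.46/0.451 = 10.37 d.
q = Δh / Σ(b_i/K_i) = 7.17 / 10.37 = 0.6916 m/day.
In each layer the seepage velocity is v_i = q/n_i, so the layer transit time is t_i = b_i·n_i / q:
  layer 1 (medium sand): t_1 = 9.48 × 0.31 / 0.6916 = 4.250 d
  layer 2 (fractured sandstone): t_2 = 4.46 × 0.08 / 0.6916 = 0.5159 d
Total t = Σ t_i = 4.765 days.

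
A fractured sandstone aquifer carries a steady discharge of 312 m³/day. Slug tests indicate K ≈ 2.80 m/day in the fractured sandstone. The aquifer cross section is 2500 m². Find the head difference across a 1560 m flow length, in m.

69.5

From Q = K·A·i, i = Q / (K·A) = 312 / (2.800 × 2500) = 0.04457.
Head loss Δh = i · L = 0.04457 × 1560 = 69.53 m.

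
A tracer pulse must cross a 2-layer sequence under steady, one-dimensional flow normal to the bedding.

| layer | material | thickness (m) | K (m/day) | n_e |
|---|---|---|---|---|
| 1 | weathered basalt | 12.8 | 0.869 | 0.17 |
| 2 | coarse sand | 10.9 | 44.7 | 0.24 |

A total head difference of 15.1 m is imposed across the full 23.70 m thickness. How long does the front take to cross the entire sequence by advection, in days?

4.75

With flow normal to the layers, continuity requires the same specific discharge q through every layer.
Σ(b_i/K_i) = 12.8/0.869 + 10.9/44.7 = 14.97 d.
q = Δh / Σ(b_i/K_i) = 15.1 / 14.97 = 1.008 m/day.
In each layer the seepage velocity is v_i = q/n_i, so the layer transit time is t_i = b_i·n_i / q:
  layer 1 (weathered basalt): t_1 = 12.8 × 0.17 / 1.008 = 2.158 d
  layer 2 (coarse sand): t_2 = 10.9 × 0.24 / 1.008 = 2.594 d
Total t = Σ t_i = 4.752 days.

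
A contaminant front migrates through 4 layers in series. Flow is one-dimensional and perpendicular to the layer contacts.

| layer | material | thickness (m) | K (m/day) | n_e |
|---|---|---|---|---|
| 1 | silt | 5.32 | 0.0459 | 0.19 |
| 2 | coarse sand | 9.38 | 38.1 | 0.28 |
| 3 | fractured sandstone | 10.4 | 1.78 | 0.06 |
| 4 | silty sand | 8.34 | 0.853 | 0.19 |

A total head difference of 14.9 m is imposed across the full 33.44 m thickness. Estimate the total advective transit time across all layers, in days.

With flow normal to the layers, continuity requires the same specific discharge q through every layer.
Σ(b_i/K_i) = 5.32/0.0459 + 9.38/38.1 + 10.4/1.78 + 8.34/0.853 = 131.8 d.
q = Δh / Σ(b_i/K_i) = 14.9 / 131.8 = 0.1131 m/day.
In each layer the seepage velocity is v_i = q/n_i, so the layer transit time is t_i = b_i·n_i / q:
  layer 1 (silt): t_1 = 5.32 × 0.19 / 0.1131 = 8.939 d
  layer 2 (coarse sand): t_2 = 9.38 × 0.28 / 0.1131 = 23.23 d
  layer 3 (fractured sandstone): t_3 = 10.4 × 0.06 / 0.1131 = 5.518 d
  layer 4 (silty sand): t_4 = 8.34 × 0.19 / 0.1131 = 14.01 d
Total t = Σ t_i = 51.70 days.

51.7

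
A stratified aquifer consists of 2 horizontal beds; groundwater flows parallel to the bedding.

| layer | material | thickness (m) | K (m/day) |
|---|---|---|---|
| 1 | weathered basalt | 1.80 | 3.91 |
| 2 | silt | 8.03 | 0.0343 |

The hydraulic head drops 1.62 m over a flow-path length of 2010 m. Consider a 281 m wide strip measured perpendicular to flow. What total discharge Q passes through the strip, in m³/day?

Flow is parallel to layering, so each bed carries its own Darcy discharge and the transmissivities add.
Σ(K_i·b_i) = 3.91×1.80 + 0.0343×8.03 = 7.313 m²/day.
Hydraulic gradient i = Δh / L = 1.62 / 2010 = 0.0008060.
Q = Σ(K_i·b_i) · W · i = 7.313 × 281 × 0.0008060 = 1.656 m³/day.

1.66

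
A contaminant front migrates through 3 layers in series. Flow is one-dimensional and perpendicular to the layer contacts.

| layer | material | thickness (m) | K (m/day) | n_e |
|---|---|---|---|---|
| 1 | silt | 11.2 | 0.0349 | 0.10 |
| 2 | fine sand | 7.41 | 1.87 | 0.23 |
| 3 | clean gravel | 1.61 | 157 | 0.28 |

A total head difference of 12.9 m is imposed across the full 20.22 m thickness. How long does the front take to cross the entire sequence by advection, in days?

82.5

With flow normal to the layers, continuity requires the same specific discharge q through every layer.
Σ(b_i/K_i) = 11.2/0.0349 + 7.41/1.87 + 1.61/157 = 324.9 d.
q = Δh / Σ(b_i/K_i) = 12.9 / 324.9 = 0.03971 m/day.
In each layer the seepage velocity is v_i = q/n_i, so the layer transit time is t_i = b_i·n_i / q:
  layer 1 (silt): t_1 = 11.2 × 0.10 / 0.03971 = 28.21 d
  layer 2 (fine sand): t_2 = 7.41 × 0.23 / 0.03971 = 42.92 d
  layer 3 (clean gravel): t_3 = 1.61 × 0.28 / 0.03971 = 11.35 d
Total t = Σ t_i = 82.48 days.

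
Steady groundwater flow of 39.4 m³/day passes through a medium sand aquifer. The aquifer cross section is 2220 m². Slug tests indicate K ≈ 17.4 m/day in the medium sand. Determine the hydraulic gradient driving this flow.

From Q = K·A·i, i = Q / (K·A) = 39.4 / (17.40 × 2220) = 0.001020.

0.00102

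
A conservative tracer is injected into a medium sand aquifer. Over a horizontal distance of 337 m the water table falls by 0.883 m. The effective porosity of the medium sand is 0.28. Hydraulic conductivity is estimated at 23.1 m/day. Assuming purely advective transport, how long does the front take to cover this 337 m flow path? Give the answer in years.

Hydraulic gradient i = Δh / L = 0.883 / 337 = 0.002620.
Darcy flux q = K · i = 23.10 × 0.002620 = 0.06053 m/day.
Seepage velocity v = q / n_e = 0.06053 / 0.28 = 0.2162 m/day.
Travel time t = L / v = 337 / 0.2162 = 1559 days = 4.268 years.

4.27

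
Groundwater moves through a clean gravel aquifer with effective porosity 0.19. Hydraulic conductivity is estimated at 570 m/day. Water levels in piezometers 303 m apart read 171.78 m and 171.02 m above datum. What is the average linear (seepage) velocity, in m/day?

Hydraulic gradient i = (171.78 − 171.02) / 303 = 0.76 / 303 = 0.002508.
Darcy flux q = K · i = 570.0 × 0.002508 = 1.430 m/day.
Seepage velocity v = q / n_e = 1.430 / 0.19 = 7.525 m/day.

7.52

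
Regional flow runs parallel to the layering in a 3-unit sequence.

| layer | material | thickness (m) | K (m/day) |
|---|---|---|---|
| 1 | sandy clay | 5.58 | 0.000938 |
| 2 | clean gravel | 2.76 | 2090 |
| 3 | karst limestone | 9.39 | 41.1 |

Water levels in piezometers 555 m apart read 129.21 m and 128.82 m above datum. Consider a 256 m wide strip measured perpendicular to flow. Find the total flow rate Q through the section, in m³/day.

Flow is parallel to layering, so each bed carries its own Darcy discharge and the transmissivities add.
Σ(K_i·b_i) = 0.000938×5.58 + 2090×2.76 + 41.1×9.39 = 6154 m²/day.
Hydraulic gradient i = (129.21 − 128.82) / 555 = 0.39 / 555 = 0.0007027.
Q = Σ(K_i·b_i) · W · i = 6154 × 256 × 0.0007027 = 1107 m³/day.

1110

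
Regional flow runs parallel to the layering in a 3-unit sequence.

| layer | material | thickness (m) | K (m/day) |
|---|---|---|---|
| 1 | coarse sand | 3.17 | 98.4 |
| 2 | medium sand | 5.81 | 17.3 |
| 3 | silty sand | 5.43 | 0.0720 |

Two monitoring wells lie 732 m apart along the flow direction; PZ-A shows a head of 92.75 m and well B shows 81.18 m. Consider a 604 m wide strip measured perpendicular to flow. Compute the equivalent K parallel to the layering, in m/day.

28.6

Flow is parallel to layering, so each bed carries its own Darcy discharge and the transmissivities add.
Σ(K_i·b_i) = 98.4×3.17 + 17.3×5.81 + 0.0720×5.43 = 412.8 m²/day.
Total thickness b = 14.41 m, so K_eq = Σ(K_i·b_i)/b = 28.65 m/day.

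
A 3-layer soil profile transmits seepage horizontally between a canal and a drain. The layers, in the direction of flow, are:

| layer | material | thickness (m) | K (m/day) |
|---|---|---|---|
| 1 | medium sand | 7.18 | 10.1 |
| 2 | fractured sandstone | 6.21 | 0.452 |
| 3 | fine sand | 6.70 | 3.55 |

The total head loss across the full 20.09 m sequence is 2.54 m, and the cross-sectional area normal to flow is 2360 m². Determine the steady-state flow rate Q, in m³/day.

Flow is perpendicular to layering, so the layers act in series and the equivalent K is the thickness-weighted harmonic mean.
Total thickness L = 7.18 + 6.21 + 6.70 = 20.09 m.
Σ(b_i/K_i) = 7.18/10.1 + 6.21/0.452 + 6.70/3.55 = 16.34 d.
K_eq = L / Σ(b_i/K_i) = 20.09 / 16.34 = 1.230 m/day.
Q = K_eq · A · (Δh/L) = 1.230 × 2360 × (2.54/20.09) = 366.9 m³/day.

367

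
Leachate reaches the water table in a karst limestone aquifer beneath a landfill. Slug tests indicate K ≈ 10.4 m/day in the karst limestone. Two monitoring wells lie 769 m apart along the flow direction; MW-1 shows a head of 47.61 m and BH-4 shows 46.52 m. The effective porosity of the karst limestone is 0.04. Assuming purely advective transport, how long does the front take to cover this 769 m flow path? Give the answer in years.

Hydraulic gradient i = (47.61 − 46.52) / 769 = 1.09 / 769 = 0.001417.
Darcy flux q = K · i = 10.40 × 0.001417 = 0.01474 m/day.
Seepage velocity v = q / n_e = 0.01474 / 0.04 = 0.3685 m/day.
Travel time t = L / v = 769 / 0.3685 = 2087 days = 5.713 years.

5.71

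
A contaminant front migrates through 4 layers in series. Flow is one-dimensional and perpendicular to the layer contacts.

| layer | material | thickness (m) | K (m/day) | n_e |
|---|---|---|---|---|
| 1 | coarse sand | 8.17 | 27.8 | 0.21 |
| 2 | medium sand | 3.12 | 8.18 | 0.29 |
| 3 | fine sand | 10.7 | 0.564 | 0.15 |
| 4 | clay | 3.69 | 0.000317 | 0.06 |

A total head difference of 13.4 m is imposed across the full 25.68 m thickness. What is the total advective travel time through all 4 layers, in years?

With flow normal to the layers, continuity requires the same specific discharge q through every layer.
Σ(b_i/K_i) = 8.17/27.8 + 3.12/8.18 + 10.7/0.564 + 3.69/0.000317 = 11660 d.
q = Δh / Σ(b_i/K_i) = 13.4 / 11660 = 0.001149 m/day.
In each layer the seepage velocity is v_i = q/n_i, so the layer transit time is t_i = b_i·n_i / q:
  layer 1 (coarse sand): t_1 = 8.17 × 0.21 / 0.001149 = 1493 d
  layer 2 (medium sand): t_2 = 3.12 × 0.29 / 0.001149 = 787.3 d
  layer 3 (fine sand): t_3 = 10.7 × 0.15 / 0.001149 = 1397 d
  layer 4 (clay): t_4 = 3.69 × 0.06 / 0.001149 = 192.7 d
Total t = Σ t_i = 3869 days = 10.59 years.

10.6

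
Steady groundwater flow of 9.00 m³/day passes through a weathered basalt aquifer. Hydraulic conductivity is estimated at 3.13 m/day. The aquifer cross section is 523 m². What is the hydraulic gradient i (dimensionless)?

0.00550

From Q = K·A·i, i = Q / (K·A) = 9.00 / (3.130 × 523.0) = 0.005498.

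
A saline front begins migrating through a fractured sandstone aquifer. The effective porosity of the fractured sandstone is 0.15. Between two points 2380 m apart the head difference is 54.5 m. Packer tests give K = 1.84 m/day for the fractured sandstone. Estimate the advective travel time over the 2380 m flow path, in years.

Hydraulic gradient i = Δh / L = 54.5 / 2380 = 0.02290.
Darcy flux q = K · i = 1.840 × 0.02290 = 0.04213 m/day.
Seepage velocity v = q / n_e = 0.04213 / 0.15 = 0.2809 m/day.
Travel time t = L / v = 2380 / 0.2809 = 8473 days = 23.20 years.

23.2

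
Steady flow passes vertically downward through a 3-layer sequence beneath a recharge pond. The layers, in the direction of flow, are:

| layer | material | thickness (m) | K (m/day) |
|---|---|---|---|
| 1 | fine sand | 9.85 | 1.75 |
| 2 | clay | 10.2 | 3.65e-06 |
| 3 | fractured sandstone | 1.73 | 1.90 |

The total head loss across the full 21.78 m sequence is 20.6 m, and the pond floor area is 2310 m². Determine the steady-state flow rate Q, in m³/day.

0.0170

Flow is perpendicular to layering, so the layers act in series and the equivalent K is the thickness-weighted harmonic mean.
Total thickness L = 9.85 + 10.2 + 1.73 = 21.78 m.
Σ(b_i/K_i) = 9.85/1.75 + 10.2/3.65e-06 + 1.73/1.90 = 2.795e+06 d.
K_eq = L / Σ(b_i/K_i) = 21.78 / 2.795e+06 = 7.794e-06 m/day.
Q = K_eq · A · (Δh/L) = 7.794e-06 × 2310 × (20.6/21.78) = 0.01703 m³/day.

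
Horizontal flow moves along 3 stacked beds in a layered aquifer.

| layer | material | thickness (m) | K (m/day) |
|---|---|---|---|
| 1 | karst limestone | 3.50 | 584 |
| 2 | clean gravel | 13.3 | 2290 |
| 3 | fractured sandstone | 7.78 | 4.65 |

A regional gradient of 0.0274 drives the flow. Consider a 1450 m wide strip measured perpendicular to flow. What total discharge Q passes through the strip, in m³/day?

1.29e+06

Flow is parallel to layering, so each bed carries its own Darcy discharge and the transmissivities add.
Σ(K_i·b_i) = 584×3.50 + 2290×13.3 + 4.65×7.78 = 32537 m²/day.
Hydraulic gradient i = 0.0274.
Q = Σ(K_i·b_i) · W · i = 32537 × 1450 × 0.02740 = 1.293e+06 m³/day.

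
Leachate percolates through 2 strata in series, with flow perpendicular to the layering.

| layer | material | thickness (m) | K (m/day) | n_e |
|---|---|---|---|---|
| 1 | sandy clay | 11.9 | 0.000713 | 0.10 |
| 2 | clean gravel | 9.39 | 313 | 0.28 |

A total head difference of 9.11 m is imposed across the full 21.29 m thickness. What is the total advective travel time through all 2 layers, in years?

With flow normal to the layers, continuity requires the same specific discharge q through every layer.
Σ(b_i/K_i) = 11.9/0.000713 + 9.39/313 = 16690 d.
q = Δh / Σ(b_i/K_i) = 9.11 / 16690 = 0.0005458 m/day.
In each layer the seepage velocity is v_i = q/n_i, so the layer transit time is t_i = b_i·n_i / q:
  layer 1 (sandy clay): t_1 = 11.9 × 0.10 / 0.0005458 = 2180 d
  layer 2 (clean gravel): t_2 = 9.39 × 0.28 / 0.0005458 = 4817 d
Total t = Σ t_i = 6997 days = 19.16 years.

19.2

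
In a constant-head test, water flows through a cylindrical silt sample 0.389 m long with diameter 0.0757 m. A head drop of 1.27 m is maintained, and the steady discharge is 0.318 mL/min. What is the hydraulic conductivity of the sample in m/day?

0.0312

Cross-sectional area A = π·(d/2)² = π × (0.0757/2)² = 0.004501 m².
Convert discharge: 0.318 mL/min = 5.300e-09 m³/s.
Darcy's law rearranged: K = Q·L / (A·Δh) = 5.300e-09 × 0.389 / (0.004501 × 1.27) = 3.607e-07 m/s = 0.03116 m/day.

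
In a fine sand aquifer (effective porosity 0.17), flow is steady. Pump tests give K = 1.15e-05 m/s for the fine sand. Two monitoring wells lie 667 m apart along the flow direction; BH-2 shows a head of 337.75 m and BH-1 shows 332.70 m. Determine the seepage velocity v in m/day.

Convert K: 1.15e-05 m/s × 86400 = 0.9936 m/day.
Hydraulic gradient i = (337.75 − 332.70) / 667 = 5.05 / 667 = 0.007571.
Darcy flux q = K · i = 0.9936 × 0.007571 = 0.007523 m/day.
Seepage velocity v = q / n_e = 0.007523 / 0.17 = 0.04425 m/day.

0.0443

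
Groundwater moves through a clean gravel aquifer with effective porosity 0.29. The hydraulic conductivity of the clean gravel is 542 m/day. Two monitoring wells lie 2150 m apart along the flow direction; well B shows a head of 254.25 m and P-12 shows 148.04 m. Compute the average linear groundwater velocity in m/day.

Hydraulic gradient i = (254.25 − 148.04) / 2150 = 106.21 / 2150 = 0.04940.
Darcy flux q = K · i = 542.0 × 0.04940 = 26.77 m/day.
Seepage velocity v = q / n_e = 26.77 / 0.29 = 92.33 m/day.

92.3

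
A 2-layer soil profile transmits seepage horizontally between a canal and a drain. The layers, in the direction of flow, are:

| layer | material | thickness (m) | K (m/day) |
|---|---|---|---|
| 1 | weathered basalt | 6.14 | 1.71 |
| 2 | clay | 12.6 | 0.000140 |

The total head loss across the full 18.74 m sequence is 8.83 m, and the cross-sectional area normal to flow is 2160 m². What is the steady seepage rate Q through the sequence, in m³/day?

0.212

Flow is perpendicular to layering, so the layers act in series and the equivalent K is the thickness-weighted harmonic mean.
Total thickness L = 6.14 + 12.6 = 18.74 m.
Σ(b_i/K_i) = 6.14/1.71 + 12.6/0.000140 = 90004 d.
K_eq = L / Σ(b_i/K_i) = 18.74 / 90004 = 0.0002082 m/day.
Q = K_eq · A · (Δh/L) = 0.0002082 × 2160 × (8.83/18.74) = 0.2119 m³/day.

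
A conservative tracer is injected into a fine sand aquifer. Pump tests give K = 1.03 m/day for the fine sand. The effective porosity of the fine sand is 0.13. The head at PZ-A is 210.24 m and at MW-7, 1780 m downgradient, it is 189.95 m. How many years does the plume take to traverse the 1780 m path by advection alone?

54.0

Hydraulic gradient i = (210.24 − 189.95) / 1780 = 20.29 / 1780 = 0.01140.
Darcy flux q = K · i = 1.030 × 0.01140 = 0.01174 m/day.
Seepage velocity v = q / n_e = 0.01174 / 0.13 = 0.09031 m/day.
Travel time t = L / v = 1780 / 0.09031 = 19709 days = 53.96 years.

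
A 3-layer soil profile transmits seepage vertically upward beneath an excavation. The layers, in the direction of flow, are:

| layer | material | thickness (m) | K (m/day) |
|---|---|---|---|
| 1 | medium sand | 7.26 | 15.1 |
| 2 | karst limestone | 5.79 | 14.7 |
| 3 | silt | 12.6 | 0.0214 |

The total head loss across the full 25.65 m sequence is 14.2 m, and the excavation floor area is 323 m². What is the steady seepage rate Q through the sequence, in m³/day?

Flow is perpendicular to layering, so the layers act in series and the equivalent K is the thickness-weighted harmonic mean.
Total thickness L = 7.26 + 5.79 + 12.6 = 25.65 m.
Σ(b_i/K_i) = 7.26/15.1 + 5.79/14.7 + 12.6/0.0214 = 589.7 d.
K_eq = L / Σ(b_i/K_i) = 25.65 / 589.7 = 0.04350 m/day.
Q = K_eq · A · (Δh/L) = 0.04350 × 323 × (14.2/25.65) = 7.778 m³/day.

7.78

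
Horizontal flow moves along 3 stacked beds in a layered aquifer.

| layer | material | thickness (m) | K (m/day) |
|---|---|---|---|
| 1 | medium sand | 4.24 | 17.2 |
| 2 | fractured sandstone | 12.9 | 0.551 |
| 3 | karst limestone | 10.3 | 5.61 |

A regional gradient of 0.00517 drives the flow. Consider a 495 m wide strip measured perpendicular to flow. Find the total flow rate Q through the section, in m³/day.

Flow is parallel to layering, so each bed carries its own Darcy discharge and the transmissivities add.
Σ(K_i·b_i) = 17.2×4.24 + 0.551×12.9 + 5.61×10.3 = 137.8 m²/day.
Hydraulic gradient i = 0.00517.
Q = Σ(K_i·b_i) · W · i = 137.8 × 495 × 0.005170 = 352.7 m³/day.

353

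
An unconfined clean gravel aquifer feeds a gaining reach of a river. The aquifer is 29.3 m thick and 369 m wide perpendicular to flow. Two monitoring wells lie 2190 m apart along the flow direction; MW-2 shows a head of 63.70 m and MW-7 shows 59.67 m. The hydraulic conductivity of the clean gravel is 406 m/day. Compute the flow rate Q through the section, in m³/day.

Cross-sectional area A = 369 × 29.3 = 10812 m².
Hydraulic gradient i = (63.70 − 59.67) / 2190 = 4.03 / 2190 = 0.001840.
Darcy's law: Q = K · A · i = 406.0 × 10812 × 0.001840 = 8078 m³/day.

8080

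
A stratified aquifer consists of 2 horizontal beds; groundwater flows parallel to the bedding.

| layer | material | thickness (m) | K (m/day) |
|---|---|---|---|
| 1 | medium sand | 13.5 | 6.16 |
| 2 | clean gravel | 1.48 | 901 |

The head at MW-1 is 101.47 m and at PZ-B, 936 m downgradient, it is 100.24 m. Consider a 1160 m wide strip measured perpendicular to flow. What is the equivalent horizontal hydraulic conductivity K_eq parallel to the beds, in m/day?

94.6

Flow is parallel to layering, so each bed carries its own Darcy discharge and the transmissivities add.
Σ(K_i·b_i) = 6.16×13.5 + 901×1.48 = 1417 m²/day.
Total thickness b = 14.98 m, so K_eq = Σ(K_i·b_i)/b = 94.57 m/day.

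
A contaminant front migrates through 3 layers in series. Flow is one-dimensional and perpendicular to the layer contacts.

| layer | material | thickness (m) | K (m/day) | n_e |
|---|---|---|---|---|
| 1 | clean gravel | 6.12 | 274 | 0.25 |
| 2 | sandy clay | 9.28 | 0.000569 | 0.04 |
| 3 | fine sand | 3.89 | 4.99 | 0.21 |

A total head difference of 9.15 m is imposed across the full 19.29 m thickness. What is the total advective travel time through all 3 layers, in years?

With flow normal to the layers, continuity requires the same specific discharge q through every layer.
Σ(b_i/K_i) = 6.12/274 + 9.28/0.000569 + 3.89/4.99 = 16310 d.
q = Δh / Σ(b_i/K_i) = 9.15 / 16310 = 0.0005610 m/day.
In each layer the seepage velocity is v_i = q/n_i, so the layer transit time is t_i = b_i·n_i / q:
  layer 1 (clean gravel): t_1 = 6.12 × 0.25 / 0.0005610 = 2727 d
  layer 2 (sandy clay): t_2 = 9.28 × 0.04 / 0.0005610 = 661.7 d
  layer 3 (fine sand): t_3 = 3.89 × 0.21 / 0.0005610 = 1456 d
Total t = Σ t_i = 4845 days = 13.27 years.

13.3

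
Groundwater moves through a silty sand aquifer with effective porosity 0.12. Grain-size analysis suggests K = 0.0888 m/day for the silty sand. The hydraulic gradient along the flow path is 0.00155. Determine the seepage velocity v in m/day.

0.00115

Hydraulic gradient i = 0.00155.
Darcy flux q = K · i = 0.08880 × 0.001550 = 0.0001376 m/day.
Seepage velocity v = q / n_e = 0.0001376 / 0.12 = 0.001147 m/day.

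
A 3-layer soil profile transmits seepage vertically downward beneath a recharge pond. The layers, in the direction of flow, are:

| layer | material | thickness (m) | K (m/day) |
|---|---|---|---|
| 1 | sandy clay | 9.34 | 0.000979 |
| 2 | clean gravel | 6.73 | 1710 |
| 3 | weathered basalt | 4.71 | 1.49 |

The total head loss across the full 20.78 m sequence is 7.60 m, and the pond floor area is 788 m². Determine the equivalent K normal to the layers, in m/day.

Flow is perpendicular to layering, so the layers act in series and the equivalent K is the thickness-weighted harmonic mean.
Total thickness L = 9.34 + 6.73 + 4.71 = 20.78 m.
Σ(b_i/K_i) = 9.34/0.000979 + 6.73/1710 + 4.71/1.49 = 9544 d.
K_eq = L / Σ(b_i/K_i) = 20.78 / 9544 = 0.002177 m/day.

0.00218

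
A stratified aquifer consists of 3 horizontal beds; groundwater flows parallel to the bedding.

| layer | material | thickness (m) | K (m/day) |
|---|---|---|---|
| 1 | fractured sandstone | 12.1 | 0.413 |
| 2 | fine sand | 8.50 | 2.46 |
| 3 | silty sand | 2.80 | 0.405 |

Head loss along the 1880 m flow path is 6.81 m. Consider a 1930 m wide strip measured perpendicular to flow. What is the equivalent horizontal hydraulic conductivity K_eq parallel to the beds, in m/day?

1.16

Flow is parallel to layering, so each bed carries its own Darcy discharge and the transmissivities add.
Σ(K_i·b_i) = 0.413×12.1 + 2.46×8.50 + 0.405×2.80 = 27.04 m²/day.
Total thickness b = 23.40 m, so K_eq = Σ(K_i·b_i)/b = 1.156 m/day.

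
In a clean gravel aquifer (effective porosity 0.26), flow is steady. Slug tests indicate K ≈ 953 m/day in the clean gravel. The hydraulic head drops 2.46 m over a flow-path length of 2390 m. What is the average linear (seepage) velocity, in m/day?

Hydraulic gradient i = Δh / L = 2.46 / 2390 = 0.001029.
Darcy flux q = K · i = 953.0 × 0.001029 = 0.9809 m/day.
Seepage velocity v = q / n_e = 0.9809 / 0.26 = 3.773 m/day.

3.77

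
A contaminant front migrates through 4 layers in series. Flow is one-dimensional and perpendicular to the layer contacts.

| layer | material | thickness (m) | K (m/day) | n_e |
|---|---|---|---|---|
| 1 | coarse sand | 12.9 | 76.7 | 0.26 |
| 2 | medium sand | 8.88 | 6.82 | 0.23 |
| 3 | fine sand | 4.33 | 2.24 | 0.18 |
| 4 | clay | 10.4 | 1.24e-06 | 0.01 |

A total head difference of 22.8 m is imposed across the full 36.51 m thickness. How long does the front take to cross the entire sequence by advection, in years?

6320

With flow normal to the layers, continuity requires the same specific discharge q through every layer.
Σ(b_i/K_i) = 12.9/76.7 + 8.88/6.82 + 4.33/2.24 + 10.4/1.24e-06 = 8.387e+06 d.
q = Δh / Σ(b_i/K_i) = 22.8 / 8.387e+06 = 2.718e-06 m/day.
In each layer the seepage velocity is v_i = q/n_i, so the layer transit time is t_i = b_i·n_i / q:
  layer 1 (coarse sand): t_1 = 12.9 × 0.26 / 2.718e-06 = 1.234e+06 d
  layer 2 (medium sand): t_2 = 8.88 × 0.23 / 2.718e-06 = 7.513e+05 d
  layer 3 (fine sand): t_3 = 4.33 × 0.18 / 2.718e-06 = 2.867e+05 d
  layer 4 (clay): t_4 = 10.4 × 0.01 / 2.718e-06 = 38257 d
Total t = Σ t_i = 2.310e+06 days = 6325 years.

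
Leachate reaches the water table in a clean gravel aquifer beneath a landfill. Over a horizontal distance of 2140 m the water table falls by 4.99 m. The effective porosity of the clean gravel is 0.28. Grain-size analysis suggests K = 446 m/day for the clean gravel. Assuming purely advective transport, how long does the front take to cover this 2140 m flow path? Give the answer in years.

Hydraulic gradient i = Δh / L = 4.99 / 2140 = 0.002332.
Darcy flux q = K · i = 446.0 × 0.002332 = 1.040 m/day.
Seepage velocity v = q / n_e = 1.040 / 0.28 = 3.714 m/day.
Travel time t = L / v = 2140 / 3.714 = 576.2 days = 1.577 years.

1.58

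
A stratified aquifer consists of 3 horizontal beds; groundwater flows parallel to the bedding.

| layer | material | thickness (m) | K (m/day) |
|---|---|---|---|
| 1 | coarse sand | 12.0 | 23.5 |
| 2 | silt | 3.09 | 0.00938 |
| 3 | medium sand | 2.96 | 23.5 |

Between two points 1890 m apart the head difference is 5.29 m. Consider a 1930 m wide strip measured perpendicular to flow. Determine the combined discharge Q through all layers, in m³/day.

Flow is parallel to layering, so each bed carries its own Darcy discharge and the transmissivities add.
Σ(K_i·b_i) = 23.5×12.0 + 0.00938×3.09 + 23.5×2.96 = 351.6 m²/day.
Hydraulic gradient i = Δh / L = 5.29 / 1890 = 0.002799.
Q = Σ(K_i·b_i) · W · i = 351.6 × 1930 × 0.002799 = 1899 m³/day.

1900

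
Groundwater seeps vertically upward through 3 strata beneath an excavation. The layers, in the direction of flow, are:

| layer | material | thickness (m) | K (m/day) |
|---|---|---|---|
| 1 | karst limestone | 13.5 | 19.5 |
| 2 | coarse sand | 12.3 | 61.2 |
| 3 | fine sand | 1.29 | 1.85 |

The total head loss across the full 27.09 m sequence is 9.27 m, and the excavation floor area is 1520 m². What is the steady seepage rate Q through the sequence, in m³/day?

Flow is perpendicular to layering, so the layers act in series and the equivalent K is the thickness-weighted harmonic mean.
Total thickness L = 13.5 + 12.3 + 1.29 = 27.09 m.
Σ(b_i/K_i) = 13.5/19.5 + 12.3/61.2 + 1.29/1.85 = 1.591 d.
K_eq = L / Σ(b_i/K_i) = 27.09 / 1.591 = 17.03 m/day.
Q = K_eq · A · (Δh/L) = 17.03 × 1520 × (9.27/27.09) = 8859 m³/day.

8860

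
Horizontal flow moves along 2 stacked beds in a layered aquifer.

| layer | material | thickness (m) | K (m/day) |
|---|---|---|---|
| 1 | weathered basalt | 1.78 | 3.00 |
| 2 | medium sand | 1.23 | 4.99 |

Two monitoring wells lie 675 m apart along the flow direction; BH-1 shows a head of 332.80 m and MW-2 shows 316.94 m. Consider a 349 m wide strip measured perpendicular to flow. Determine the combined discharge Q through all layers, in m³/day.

94.1

Flow is parallel to layering, so each bed carries its own Darcy discharge and the transmissivities add.
Σ(K_i·b_i) = 3.00×1.78 + 4.99×1.23 = 11.48 m²/day.
Hydraulic gradient i = (332.80 − 316.94) / 675 = 15.86 / 675 = 0.02350.
Q = Σ(K_i·b_i) · W · i = 11.48 × 349 × 0.02350 = 94.12 m³/day.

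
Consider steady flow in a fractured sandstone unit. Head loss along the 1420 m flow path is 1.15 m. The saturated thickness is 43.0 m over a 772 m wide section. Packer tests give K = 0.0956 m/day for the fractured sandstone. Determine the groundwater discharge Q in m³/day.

2.57

Cross-sectional area A = 772 × 43.0 = 33196 m².
Hydraulic gradient i = Δh / L = 1.15 / 1420 = 0.0008099.
Darcy's law: Q = K · A · i = 0.09560 × 33196 × 0.0008099 = 2.570 m³/day.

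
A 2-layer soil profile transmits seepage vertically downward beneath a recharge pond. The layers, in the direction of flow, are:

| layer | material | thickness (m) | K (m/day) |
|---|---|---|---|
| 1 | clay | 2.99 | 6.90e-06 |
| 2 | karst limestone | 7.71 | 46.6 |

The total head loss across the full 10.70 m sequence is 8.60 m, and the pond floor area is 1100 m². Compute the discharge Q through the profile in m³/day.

Flow is perpendicular to layering, so the layers act in series and the equivalent K is the thickness-weighted harmonic mean.
Total thickness L = 2.99 + 7.71 = 10.70 m.
Σ(b_i/K_i) = 2.99/6.90e-06 + 7.71/46.6 = 4.333e+05 d.
K_eq = L / Σ(b_i/K_i) = 10.70 / 4.333e+05 = 2.469e-05 m/day.
Q = K_eq · A · (Δh/L) = 2.469e-05 × 1100 × (8.60/10.70) = 0.02183 m³/day.

0.0218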